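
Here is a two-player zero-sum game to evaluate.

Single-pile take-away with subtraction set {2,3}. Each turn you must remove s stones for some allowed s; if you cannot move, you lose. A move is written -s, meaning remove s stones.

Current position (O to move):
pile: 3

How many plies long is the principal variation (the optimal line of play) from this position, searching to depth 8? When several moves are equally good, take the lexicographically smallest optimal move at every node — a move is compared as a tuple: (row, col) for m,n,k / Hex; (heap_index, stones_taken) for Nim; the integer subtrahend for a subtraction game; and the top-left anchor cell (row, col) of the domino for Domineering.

PV length from [3]: 1 ply

p1 O@[3]: -2[1]+1* -3[0]+1
p2 X@[1] terminal -1; root [3] d8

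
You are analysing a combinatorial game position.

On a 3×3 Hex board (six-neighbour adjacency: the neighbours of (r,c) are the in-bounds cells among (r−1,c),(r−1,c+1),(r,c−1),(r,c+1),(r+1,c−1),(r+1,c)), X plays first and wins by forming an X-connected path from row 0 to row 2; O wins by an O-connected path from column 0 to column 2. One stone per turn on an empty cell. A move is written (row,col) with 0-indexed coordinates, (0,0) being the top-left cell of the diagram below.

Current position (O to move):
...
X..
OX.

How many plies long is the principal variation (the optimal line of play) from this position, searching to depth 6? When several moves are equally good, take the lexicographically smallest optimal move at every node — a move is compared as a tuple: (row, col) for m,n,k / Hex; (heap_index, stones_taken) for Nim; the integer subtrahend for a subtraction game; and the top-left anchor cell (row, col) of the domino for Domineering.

PV length from [.../X../OX.]: 5 plies

[.../X../OX.] O move#1: (0,0):-1/O../X../OX., (0,1):-1/.O./X../OX., (0,2):-1/..O/X../OX., (1,1):+1/.../XO./OX.*, (1,2):-1/.../X.O/OX., (2,2):-1/.../X../OXO
[.../XO./OX.] X move#2: (0,0):-1/X../XO./OX.*, (0,1):-1/.X./XO./OX., (0,2):-1/..X/XO./OX., (1,2):-1/.../XOX/OX., (2,2):-1/.../XO./OXX
[X../XO./OX.] O move#3: (0,1):+1/XO./XO./OX.*, (0,2):+1/X.O/XO./OX., (1,2):+1/X../XOO/OX., (2,2):+1/X../XO./OXO
[XO./XO./OX.] X move#4: (0,2):-1/XOX/XO./OX.*, (1,2):-1/XO./XOX/OX., (2,2):-1/XO./XO./OXX
[XOX/XO./OX.] O move#5: (1,2):+1/XOX/XOO/OX.*, (2,2):-1/XOX/XO./OXO
[XOX/XOO/OX.] end (terminal -1, X#6); searched .../X../OX. to 6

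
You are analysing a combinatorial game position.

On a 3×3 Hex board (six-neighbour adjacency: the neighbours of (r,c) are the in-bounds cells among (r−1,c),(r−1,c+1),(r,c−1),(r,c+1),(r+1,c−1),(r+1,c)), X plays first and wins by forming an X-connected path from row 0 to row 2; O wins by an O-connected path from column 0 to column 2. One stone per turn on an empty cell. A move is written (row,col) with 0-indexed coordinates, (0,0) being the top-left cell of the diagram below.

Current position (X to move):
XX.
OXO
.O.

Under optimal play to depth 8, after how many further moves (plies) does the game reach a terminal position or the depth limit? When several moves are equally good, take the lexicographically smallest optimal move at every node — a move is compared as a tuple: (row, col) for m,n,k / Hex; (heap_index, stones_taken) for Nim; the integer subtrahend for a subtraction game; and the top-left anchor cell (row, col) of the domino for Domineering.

PV length from [XX./OXO/.O.]: 1 ply

ply 1, X at XX./OXO/.O. | (0,2)=-1→XXX/OXO/.O.; (2,0)=+1→XX./OXO/XO.*; (2,2)=-1→XX./OXO/.OX
ply 2: XX./OXO/XO. is terminal -1 (O); from XX./OXO/.O. depth 8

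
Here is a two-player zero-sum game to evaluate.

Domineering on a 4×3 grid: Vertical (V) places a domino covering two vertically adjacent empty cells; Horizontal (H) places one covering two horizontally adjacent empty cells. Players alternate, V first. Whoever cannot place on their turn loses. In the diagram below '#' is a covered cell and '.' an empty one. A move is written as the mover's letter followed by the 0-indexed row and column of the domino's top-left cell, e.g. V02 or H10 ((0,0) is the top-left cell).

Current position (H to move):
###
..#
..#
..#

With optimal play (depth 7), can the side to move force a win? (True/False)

H winning at [###/..#/..#/..#]: True

p1 H@[###/..#/..#/..#]: H10[###/###/..#/..#]-1 H20[###/..#/###/..#]+1* H30[###/..#/..#/###]-1
p2 V@[###/..#/###/..#] terminal -1; root [###/..#/..#/..#] d7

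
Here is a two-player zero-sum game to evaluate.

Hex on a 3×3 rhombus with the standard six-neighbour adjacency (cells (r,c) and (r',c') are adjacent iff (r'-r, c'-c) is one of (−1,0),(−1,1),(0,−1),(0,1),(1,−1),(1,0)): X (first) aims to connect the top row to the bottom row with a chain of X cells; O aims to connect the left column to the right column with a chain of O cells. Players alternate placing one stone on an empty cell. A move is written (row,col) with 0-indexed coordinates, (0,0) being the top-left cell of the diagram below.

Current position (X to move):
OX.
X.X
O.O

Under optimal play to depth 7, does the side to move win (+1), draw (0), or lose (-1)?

value(OX./X.X/O.O, X) = +1

ply 1, X at OX./X.X/O.O | (0,2)=-1→OXX/X.X/O.O; (1,1)=-1→OX./XXX/O.O; (2,1)=+1→OX./X.X/OXO*
ply 2, O at OX./X.X/OXO | (0,2)=-1→OXO/X.X/OXO*; (1,1)=-1→OX./XOX/OXO
ply 3, X at OXO/X.X/OXO | (1,1)=+1→OXO/XXX/OXO*
ply 4: OXO/XXX/OXO is terminal -1 (O); from OX./X.X/O.O depth 7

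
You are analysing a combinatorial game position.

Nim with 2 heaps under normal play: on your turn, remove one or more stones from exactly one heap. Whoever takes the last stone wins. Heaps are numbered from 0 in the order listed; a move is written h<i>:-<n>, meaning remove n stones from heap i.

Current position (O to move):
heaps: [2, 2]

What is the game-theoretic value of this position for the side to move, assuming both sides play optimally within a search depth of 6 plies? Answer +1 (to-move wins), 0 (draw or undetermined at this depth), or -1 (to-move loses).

ply 1, O at (2,2) | h0:-1=-1→(1,2)*; h0:-2=-1→(0,2); h1:-1=-1→(2,1); h1:-2=-1→(2,0)
ply 2, X at (1,2) | h0:-1=-1→(0,2); h1:-1=+1→(1,1)*; h1:-2=-1→(1,0)
ply 3, O at (1,1) | h0:-1=-1→(0,1)*; h1:-1=-1→(1,0)
ply 4, X at (0,1) | h1:-1=+1→(0,0)*
ply 5: (0,0) is terminal -1 (O); from (2,2) depth 6

value((2,2), O) = -1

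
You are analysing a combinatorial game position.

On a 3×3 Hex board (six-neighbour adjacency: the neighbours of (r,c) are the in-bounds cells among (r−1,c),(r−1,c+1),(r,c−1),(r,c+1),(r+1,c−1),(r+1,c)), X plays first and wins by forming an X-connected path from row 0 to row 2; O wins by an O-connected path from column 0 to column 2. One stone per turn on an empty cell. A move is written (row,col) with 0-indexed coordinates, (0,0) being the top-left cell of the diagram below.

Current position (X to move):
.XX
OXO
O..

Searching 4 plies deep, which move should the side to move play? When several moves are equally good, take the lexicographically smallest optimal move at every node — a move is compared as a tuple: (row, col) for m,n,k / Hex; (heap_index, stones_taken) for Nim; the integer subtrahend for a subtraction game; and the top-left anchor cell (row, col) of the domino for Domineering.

X's best at [.XX/OXO/O..]: (2,1)

ply 1, X at .XX/OXO/O.. | (0,0)=-1→XXX/OXO/O..; (2,1)=+1→.XX/OXO/OX.*; (2,2)=-1→.XX/OXO/O.X
ply 2: .XX/OXO/OX. is terminal -1 (O); from .XX/OXO/O.. depth 4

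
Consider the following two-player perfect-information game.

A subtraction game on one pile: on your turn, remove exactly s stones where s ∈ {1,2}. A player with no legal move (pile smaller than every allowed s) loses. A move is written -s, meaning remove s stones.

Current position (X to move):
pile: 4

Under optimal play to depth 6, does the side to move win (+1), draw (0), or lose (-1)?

value(4, X) = +1

[4] X move#1: -1:+1/3*, -2:-1/2
[3] O move#2: -1:-1/2*, -2:-1/1
[2] X move#3: -1:-1/1, -2:+1/0*
[0] end (terminal -1, O#4); searched 4 to 6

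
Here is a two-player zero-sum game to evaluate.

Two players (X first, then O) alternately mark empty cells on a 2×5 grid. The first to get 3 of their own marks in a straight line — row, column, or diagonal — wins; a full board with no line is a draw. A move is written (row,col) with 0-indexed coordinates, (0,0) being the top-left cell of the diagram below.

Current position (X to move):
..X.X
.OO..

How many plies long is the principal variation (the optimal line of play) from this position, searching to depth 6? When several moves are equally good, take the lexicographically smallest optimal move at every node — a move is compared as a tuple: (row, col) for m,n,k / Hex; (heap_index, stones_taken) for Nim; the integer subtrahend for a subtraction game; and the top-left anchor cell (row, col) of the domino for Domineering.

PV length from [..X.X/.OO..]: 1 ply

[..X.X/.OO..] X move#1: (0,0):-1/X.X.X/.OO.., (0,1):-1/.XX.X/.OO.., (0,3):+1/..XXX/.OO..*, (1,0):-1/..X.X/XOO.., (1,3):-1/..X.X/.OOX., (1,4):-1/..X.X/.OO.X
[..XXX/.OO..] end (terminal -1, O#2); searched ..X.X/.OO.. to 6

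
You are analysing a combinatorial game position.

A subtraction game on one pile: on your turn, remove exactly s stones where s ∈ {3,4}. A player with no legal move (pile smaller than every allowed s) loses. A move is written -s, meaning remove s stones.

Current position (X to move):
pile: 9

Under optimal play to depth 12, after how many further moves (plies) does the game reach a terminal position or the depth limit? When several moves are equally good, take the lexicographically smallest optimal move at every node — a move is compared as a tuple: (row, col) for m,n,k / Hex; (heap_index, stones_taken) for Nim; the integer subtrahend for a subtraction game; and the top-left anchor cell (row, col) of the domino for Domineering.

PV length from [9]: 2 plies

[9] X move#1: -3:-1/6*, -4:-1/5
[6] O move#2: -3:-1/3, -4:+1/2*
[2] end (terminal -1, X#3); searched 9 to 12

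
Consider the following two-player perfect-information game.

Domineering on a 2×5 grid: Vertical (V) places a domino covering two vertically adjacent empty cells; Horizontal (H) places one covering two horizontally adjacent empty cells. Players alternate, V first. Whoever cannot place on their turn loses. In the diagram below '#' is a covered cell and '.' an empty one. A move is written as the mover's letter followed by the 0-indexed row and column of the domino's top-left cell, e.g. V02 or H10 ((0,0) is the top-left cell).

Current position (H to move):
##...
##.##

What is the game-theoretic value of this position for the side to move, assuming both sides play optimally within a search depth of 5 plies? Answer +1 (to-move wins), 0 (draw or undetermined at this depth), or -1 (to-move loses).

value(##.../##.##, H) = +1

[##.../##.##] H move#1: H02:+1/####./##.##*, H03:-1/##.##/##.##
[####./##.##] end (terminal -1, V#2); searched ##.../##.## to 5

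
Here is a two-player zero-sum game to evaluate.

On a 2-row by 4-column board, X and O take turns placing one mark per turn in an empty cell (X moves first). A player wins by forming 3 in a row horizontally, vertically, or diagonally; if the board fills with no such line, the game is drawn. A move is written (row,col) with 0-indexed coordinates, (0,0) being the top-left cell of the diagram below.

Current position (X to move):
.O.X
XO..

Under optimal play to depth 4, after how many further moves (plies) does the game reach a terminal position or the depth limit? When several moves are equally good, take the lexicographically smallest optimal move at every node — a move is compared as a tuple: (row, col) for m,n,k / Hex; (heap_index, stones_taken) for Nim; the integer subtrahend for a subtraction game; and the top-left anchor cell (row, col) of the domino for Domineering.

ply 1, X at .O.X/XO.. | (0,0)=+0→XO.X/XO..*; (0,2)=+0→.OXX/XO..; (1,2)=+0→.O.X/XOX.; (1,3)=+0→.O.X/XO.X
ply 2, O at XO.X/XO.. | (0,2)=+0→XOOX/XO..*; (1,2)=+0→XO.X/XOO.; (1,3)=+0→XO.X/XO.O
ply 3, X at XOOX/XO.. | (1,2)=+0→XOOX/XOX.*; (1,3)=+0→XOOX/XO.X
ply 4, O at XOOX/XOX. | (1,3)=+0→XOOX/XOXO*
ply 5: XOOX/XOXO is terminal +0 (X); from .O.X/XO.. depth 4

PV length from [.O.X/XO..]: 4 plies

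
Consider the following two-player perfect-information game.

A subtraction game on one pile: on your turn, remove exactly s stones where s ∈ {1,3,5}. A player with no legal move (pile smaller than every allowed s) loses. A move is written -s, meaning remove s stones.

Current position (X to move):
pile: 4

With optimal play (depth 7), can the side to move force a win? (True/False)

p1 X@[4]: -1[3]-1* -3[1]-1
p2 O@[3]: -1[2]+1* -3[0]+1
p3 X@[2]: -1[1]-1*
p4 O@[1]: -1[0]+1*
p5 X@[0] terminal -1; root [4] d7

X winning at [4]: False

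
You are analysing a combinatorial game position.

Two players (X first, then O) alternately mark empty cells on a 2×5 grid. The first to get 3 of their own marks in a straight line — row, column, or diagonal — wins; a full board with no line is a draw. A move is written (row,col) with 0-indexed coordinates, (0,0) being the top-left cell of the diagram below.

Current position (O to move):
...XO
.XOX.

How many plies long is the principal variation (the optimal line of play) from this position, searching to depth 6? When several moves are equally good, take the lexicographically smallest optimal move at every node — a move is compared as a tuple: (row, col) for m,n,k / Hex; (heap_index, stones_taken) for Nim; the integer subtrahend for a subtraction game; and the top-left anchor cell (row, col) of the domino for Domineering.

[...XO/.XOX.] O move#1: (0,0):+0/O..XO/.XOX.*, (0,1):+0/.O.XO/.XOX., (0,2):+0/..OXO/.XOX., (1,0):+0/...XO/OXOX., (1,4):+0/...XO/.XOXO
[O..XO/.XOX.] X move#2: (0,1):+0/OX.XO/.XOX.*, (0,2):+0/O.XXO/.XOX., (1,0):+0/O..XO/XXOX., (1,4):+0/O..XO/.XOXX
[OX.XO/.XOX.] O move#3: (0,2):+0/OXOXO/.XOX.*, (1,0):-1/OX.XO/OXOX., (1,4):-1/OX.XO/.XOXO
[OXOXO/.XOX.] X move#4: (1,0):+0/OXOXO/XXOX.*, (1,4):+0/OXOXO/.XOXX
[OXOXO/XXOX.] O move#5: (1,4):+0/OXOXO/XXOXO*
[OXOXO/XXOXO] end (terminal +0, X#6); searched ...XO/.XOX. to 6

PV length from [...XO/.XOX.]: 5 plies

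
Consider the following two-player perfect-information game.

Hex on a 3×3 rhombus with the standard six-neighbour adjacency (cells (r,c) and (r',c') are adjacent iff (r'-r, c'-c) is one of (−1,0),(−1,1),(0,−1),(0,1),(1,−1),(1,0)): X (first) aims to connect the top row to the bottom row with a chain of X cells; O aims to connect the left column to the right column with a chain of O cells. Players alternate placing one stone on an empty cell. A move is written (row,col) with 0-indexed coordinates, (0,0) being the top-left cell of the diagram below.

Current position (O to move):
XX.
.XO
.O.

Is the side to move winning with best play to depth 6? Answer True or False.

p1 O@[XX./.XO/.O.]: (0,2)[XXO/.XO/.O.]-1 (1,0)[XX./OXO/.O.]-1 (2,0)[XX./.XO/OO.]+1* (2,2)[XX./.XO/.OO]-1
p2 X@[XX./.XO/OO.] terminal -1; root [XX./.XO/.O.] d6

O winning at [XX./.XO/.O.]: True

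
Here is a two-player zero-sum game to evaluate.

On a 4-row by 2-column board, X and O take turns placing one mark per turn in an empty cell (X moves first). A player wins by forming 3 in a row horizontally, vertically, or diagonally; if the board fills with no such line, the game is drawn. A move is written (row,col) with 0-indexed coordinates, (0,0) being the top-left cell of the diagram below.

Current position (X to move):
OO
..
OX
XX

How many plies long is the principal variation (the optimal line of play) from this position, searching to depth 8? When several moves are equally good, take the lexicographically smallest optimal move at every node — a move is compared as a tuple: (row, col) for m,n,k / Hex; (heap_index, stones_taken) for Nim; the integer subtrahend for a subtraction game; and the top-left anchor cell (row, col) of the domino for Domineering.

PV length from [OO/../OX/XX]: 1 ply

[OO/../OX/XX] X move#1: (1,0):+0/OO/X./OX/XX, (1,1):+1/OO/.X/OX/XX*
[OO/.X/OX/XX] end (terminal -1, O#2); searched OO/../OX/XX to 8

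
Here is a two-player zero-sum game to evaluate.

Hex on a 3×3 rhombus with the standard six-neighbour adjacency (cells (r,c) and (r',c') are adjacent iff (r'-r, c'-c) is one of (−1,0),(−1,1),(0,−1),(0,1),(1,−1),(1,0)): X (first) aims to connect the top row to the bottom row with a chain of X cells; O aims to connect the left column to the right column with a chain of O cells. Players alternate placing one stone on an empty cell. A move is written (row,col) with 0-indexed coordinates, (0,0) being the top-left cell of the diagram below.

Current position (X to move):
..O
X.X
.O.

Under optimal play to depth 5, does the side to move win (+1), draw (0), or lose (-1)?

value(..O/X.X/.O., X) = +1

p1 X@[..O/X.X/.O.]: (0,0)[X.O/X.X/.O.]-1 (0,1)[.XO/X.X/.O.]-1 (1,1)[..O/XXX/.O.]+1* (2,0)[..O/X.X/XO.]+1 (2,2)[..O/X.X/.OX]+1
p2 O@[..O/XXX/.O.]: (0,0)[O.O/XXX/.O.]-1* (0,1)[.OO/XXX/.O.]-1 (2,0)[..O/XXX/OO.]-1 (2,2)[..O/XXX/.OO]-1
p3 X@[O.O/XXX/.O.]: (0,1)[OXO/XXX/.O.]+1* (2,0)[O.O/XXX/XO.]-1 (2,2)[O.O/XXX/.OX]-1
p4 O@[OXO/XXX/.O.]: (2,0)[OXO/XXX/OO.]-1* (2,2)[OXO/XXX/.OO]-1
p5 X@[OXO/XXX/OO.]: (2,2)[OXO/XXX/OOX]+1*
p6 O@[OXO/XXX/OOX] terminal -1; root [..O/X.X/.O.] d5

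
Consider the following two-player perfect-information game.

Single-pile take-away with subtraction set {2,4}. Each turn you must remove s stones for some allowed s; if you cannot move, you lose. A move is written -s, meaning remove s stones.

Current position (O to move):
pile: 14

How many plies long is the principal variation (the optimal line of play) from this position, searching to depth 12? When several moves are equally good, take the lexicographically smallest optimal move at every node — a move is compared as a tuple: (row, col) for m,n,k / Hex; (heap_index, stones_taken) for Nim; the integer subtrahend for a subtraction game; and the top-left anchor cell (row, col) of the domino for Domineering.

ply 1, O at 14 | -2=+1→12*; -4=-1→10
ply 2, X at 12 | -2=-1→10*; -4=-1→8
ply 3, O at 10 | -2=-1→8; -4=+1→6*
ply 4, X at 6 | -2=-1→4*; -4=-1→2
ply 5, O at 4 | -2=-1→2; -4=+1→0*
ply 6: 0 is terminal -1 (X); from 14 depth 12

PV length from [14]: 5 plies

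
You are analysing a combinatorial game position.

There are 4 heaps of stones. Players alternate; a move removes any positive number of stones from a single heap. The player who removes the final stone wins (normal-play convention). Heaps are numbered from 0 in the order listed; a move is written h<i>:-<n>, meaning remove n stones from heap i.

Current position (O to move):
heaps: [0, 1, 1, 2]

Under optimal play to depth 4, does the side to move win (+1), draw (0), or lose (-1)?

[(0,1,1,2)] O move#1: h1:-1:-1/(0,0,1,2), h2:-1:-1/(0,1,0,2), h3:-1:-1/(0,1,1,1), h3:-2:+1/(0,1,1,0)*
[(0,1,1,0)] X move#2: h1:-1:-1/(0,0,1,0)*, h2:-1:-1/(0,1,0,0)
[(0,0,1,0)] O move#3: h2:-1:+1/(0,0,0,0)*
[(0,0,0,0)] end (terminal -1, X#4); searched (0,1,1,2) to 4

value((0,1,1,2), O) = +1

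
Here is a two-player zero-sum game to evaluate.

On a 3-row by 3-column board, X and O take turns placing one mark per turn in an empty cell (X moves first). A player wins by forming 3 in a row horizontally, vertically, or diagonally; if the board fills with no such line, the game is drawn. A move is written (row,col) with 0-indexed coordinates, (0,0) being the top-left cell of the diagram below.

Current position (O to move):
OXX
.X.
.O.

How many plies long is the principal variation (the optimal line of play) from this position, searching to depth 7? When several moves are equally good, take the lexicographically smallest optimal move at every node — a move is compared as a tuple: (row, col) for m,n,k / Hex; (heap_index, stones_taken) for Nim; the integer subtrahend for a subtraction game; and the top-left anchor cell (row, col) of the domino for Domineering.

PV length from [OXX/.X./.O.]: 3 plies

ply 1, O at OXX/.X./.O. | (1,0)=-1→OXX/OX./.O.; (1,2)=-1→OXX/.XO/.O.; (2,0)=+1→OXX/.X./OO.*; (2,2)=-1→OXX/.X./.OO
ply 2, X at OXX/.X./OO. | (1,0)=-1→OXX/XX./OO.*; (1,2)=-1→OXX/.XX/OO.; (2,2)=-1→OXX/.X./OOX
ply 3, O at OXX/XX./OO. | (1,2)=+0→OXX/XXO/OO.; (2,2)=+1→OXX/XX./OOO*
ply 4: OXX/XX./OOO is terminal -1 (X); from OXX/.X./.O. depth 7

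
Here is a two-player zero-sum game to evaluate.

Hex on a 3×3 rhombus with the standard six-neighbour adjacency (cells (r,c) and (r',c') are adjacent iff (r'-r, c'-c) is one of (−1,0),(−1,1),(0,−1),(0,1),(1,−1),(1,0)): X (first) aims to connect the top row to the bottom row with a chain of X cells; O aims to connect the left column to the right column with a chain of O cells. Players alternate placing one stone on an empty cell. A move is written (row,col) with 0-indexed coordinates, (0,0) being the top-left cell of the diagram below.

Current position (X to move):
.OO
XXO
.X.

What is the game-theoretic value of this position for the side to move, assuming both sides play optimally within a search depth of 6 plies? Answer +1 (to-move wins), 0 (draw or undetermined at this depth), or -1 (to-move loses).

value(.OO/XXO/.X., X) = +1

[.OO/XXO/.X.] X move#1: (0,0):+1/XOO/XXO/.X.*, (2,0):-1/.OO/XXO/XX., (2,2):-1/.OO/XXO/.XX
[XOO/XXO/.X.] end (terminal -1, O#2); searched .OO/XXO/.X. to 6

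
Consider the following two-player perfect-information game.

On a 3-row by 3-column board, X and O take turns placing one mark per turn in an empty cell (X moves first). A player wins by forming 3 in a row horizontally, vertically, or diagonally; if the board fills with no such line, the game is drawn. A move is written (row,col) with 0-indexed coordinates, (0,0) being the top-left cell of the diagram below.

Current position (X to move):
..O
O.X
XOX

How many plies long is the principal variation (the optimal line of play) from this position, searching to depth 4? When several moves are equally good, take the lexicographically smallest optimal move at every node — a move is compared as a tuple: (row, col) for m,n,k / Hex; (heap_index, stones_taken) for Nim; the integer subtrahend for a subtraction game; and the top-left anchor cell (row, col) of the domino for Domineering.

PV length from [..O/O.X/XOX]: 3 plies

p1 X@[..O/O.X/XOX]: (0,0)[X.O/O.X/XOX]+0* (0,1)[.XO/O.X/XOX]+0 (1,1)[..O/OXX/XOX]+0
p2 O@[X.O/O.X/XOX]: (0,1)[XOO/O.X/XOX]-1 (1,1)[X.O/OOX/XOX]+0*
p3 X@[X.O/OOX/XOX]: (0,1)[XXO/OOX/XOX]+0*
p4 O@[XXO/OOX/XOX] terminal +0; root [..O/O.X/XOX] d4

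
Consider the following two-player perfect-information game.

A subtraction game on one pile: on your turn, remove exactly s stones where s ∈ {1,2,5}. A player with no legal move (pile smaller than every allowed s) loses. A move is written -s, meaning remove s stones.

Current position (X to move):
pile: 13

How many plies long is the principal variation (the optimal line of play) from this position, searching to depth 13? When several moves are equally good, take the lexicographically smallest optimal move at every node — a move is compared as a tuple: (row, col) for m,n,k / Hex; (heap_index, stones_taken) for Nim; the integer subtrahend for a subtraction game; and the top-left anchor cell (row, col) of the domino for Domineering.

PV length from [13]: 9 plies

[13] X move#1: -1:+1/12*, -2:-1/11, -5:-1/8
[12] O move#2: -1:-1/11*, -2:-1/10, -5:-1/7
[11] X move#3: -1:-1/10, -2:+1/9*, -5:+1/6
[9] O move#4: -1:-1/8*, -2:-1/7, -5:-1/4
[8] X move#5: -1:-1/7, -2:+1/6*, -5:+1/3
[6] O move#6: -1:-1/5*, -2:-1/4, -5:-1/1
[5] X move#7: -1:-1/4, -2:+1/3*, -5:+1/0
[3] O move#8: -1:-1/2*, -2:-1/1
[2] X move#9: -1:-1/1, -2:+1/0*
[0] end (terminal -1, O#10); searched 13 to 13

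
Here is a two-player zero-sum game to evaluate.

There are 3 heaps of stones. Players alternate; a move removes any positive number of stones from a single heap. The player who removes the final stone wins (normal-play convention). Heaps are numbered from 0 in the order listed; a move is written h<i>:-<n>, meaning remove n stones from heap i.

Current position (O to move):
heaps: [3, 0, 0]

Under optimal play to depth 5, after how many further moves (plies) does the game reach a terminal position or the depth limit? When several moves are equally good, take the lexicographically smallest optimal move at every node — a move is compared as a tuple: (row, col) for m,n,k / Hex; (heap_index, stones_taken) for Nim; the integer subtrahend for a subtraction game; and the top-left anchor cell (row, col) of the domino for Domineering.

p1 O@[(3,0,0)]: h0:-1[(2,0,0)]-1 h0:-2[(1,0,0)]-1 h0:-3[(0,0,0)]+1*
p2 X@[(0,0,0)] terminal -1; root [(3,0,0)] d5

PV length from [(3,0,0)]: 1 ply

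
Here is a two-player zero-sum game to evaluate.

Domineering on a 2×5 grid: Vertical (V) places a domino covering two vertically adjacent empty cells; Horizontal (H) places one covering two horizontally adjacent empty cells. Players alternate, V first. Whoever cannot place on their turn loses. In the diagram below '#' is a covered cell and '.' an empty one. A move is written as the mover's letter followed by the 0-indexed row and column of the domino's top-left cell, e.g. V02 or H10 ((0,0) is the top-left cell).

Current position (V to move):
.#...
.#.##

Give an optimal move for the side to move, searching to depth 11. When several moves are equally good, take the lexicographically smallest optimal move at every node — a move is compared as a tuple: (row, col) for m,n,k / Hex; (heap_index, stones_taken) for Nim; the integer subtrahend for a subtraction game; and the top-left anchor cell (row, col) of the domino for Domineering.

ply 1, V at .#.../.#.## | V00=-1→##.../##.##; V02=+1→.##../.####*
ply 2, H at .##../.#### | H03=-1→.####/.####*
ply 3, V at .####/.#### | V00=+1→#####/#####*
ply 4: #####/##### is terminal -1 (H); from .#.../.#.## depth 11

V's best at [.#.../.#.##]: V02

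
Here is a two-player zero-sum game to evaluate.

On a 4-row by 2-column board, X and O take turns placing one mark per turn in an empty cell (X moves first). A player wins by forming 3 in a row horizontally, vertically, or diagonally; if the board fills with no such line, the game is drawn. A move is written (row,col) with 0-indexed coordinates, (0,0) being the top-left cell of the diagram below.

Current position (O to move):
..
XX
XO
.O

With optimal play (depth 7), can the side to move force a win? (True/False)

O winning at [../XX/XO/.O]: False

ply 1, O at ../XX/XO/.O | (0,0)=-1→O./XX/XO/.O*; (0,1)=-1→.O/XX/XO/.O; (3,0)=-1→../XX/XO/OO
ply 2, X at O./XX/XO/.O | (0,1)=+0→OX/XX/XO/.O; (3,0)=+1→O./XX/XO/XO*
ply 3: O./XX/XO/XO is terminal -1 (O); from ../XX/XO/.O depth 7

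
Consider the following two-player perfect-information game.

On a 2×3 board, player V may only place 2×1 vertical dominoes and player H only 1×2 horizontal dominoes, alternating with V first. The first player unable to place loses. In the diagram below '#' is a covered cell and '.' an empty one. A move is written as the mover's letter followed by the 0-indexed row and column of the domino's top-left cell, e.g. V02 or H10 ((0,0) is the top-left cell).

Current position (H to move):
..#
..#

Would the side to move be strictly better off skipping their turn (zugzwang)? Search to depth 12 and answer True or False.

zugzwang(..#/..#, H) = False

p1 H@[..#/..#]: H00[###/..#]+1* H10[..#/###]+1
p2 V@[###/..#] terminal -1; root [..#/..#] d12
suppose H passes — search the same position with V to move:
pass> p1 V@[..#/..#]: V00[#.#/#.#]+1* V01[.##/.##]+1
pass> p2 H@[#.#/#.#] terminal -1; root [..#/..#] d12
for H: play +1, pass -1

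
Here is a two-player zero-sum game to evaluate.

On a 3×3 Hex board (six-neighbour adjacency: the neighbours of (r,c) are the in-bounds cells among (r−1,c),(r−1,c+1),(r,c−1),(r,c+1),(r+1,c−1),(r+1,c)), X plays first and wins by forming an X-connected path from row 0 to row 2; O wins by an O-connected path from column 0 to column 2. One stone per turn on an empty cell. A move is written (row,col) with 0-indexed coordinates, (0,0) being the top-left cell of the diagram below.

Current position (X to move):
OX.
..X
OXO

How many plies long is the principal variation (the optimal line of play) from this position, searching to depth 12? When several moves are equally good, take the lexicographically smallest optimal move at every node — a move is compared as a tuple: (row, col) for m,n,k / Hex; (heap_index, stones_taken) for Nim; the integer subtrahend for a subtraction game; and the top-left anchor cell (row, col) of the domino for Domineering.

PV length from [OX./..X/OXO]: 1 ply

p1 X@[OX./..X/OXO]: (0,2)[OXX/..X/OXO]+1* (1,0)[OX./X.X/OXO]+1 (1,1)[OX./.XX/OXO]+1
p2 O@[OXX/..X/OXO] terminal -1; root [OX./..X/OXO] d12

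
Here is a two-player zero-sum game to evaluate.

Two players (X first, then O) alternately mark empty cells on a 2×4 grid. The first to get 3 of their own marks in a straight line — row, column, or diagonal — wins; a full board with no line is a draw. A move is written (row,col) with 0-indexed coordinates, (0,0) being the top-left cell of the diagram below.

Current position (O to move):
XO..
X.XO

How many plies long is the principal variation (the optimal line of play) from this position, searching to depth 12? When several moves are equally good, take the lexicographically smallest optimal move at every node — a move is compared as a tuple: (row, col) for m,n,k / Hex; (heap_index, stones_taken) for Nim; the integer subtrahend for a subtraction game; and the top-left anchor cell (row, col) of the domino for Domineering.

PV length from [XO../X.XO]: 3 plies

[XO../X.XO] O move#1: (0,2):-1/XOO./X.XO, (0,3):-1/XO.O/X.XO, (1,1):+0/XO../XOXO*
[XO../XOXO] X move#2: (0,2):+0/XOX./XOXO*, (0,3):+0/XO.X/XOXO
[XOX./XOXO] O move#3: (0,3):+0/XOXO/XOXO*
[XOXO/XOXO] end (terminal +0, X#4); searched XO../X.XO to 12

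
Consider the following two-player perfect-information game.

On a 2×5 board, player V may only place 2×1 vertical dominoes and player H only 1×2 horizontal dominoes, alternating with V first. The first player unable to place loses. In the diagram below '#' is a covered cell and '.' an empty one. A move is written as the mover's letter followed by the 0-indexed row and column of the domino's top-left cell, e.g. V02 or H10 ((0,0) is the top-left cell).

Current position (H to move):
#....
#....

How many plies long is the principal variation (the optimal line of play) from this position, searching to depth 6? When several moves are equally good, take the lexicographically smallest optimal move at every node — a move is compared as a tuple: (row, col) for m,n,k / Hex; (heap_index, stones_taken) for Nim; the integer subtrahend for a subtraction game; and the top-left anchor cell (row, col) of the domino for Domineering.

[#..../#....] H move#1: H01:-1/###../#...., H02:+1/#.##./#....*, H03:-1/#..##/#...., H11:-1/#..../###.., H12:+1/#..../#.##., H13:-1/#..../#..##
[#.##./#....] V move#2: V01:-1/####./##...*, V04:-1/#.###/#...#
[####./##...] H move#3: H12:-1/####./####., H13:+1/####./##.##*
[####./##.##] end (terminal -1, V#4); searched #..../#.... to 6

PV length from [#..../#....]: 3 plies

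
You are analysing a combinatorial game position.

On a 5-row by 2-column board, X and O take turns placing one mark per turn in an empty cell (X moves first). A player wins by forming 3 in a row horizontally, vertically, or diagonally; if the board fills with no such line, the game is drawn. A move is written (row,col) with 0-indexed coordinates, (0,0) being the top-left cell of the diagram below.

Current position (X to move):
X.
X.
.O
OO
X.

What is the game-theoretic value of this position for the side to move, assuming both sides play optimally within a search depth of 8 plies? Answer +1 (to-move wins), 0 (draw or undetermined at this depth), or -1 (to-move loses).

p1 X@[X./X./.O/OO/X.]: (0,1)[XX/X./.O/OO/X.]-1 (1,1)[X./XX/.O/OO/X.]-1 (2,0)[X./X./XO/OO/X.]+1* (4,1)[X./X./.O/OO/XX]-1
p2 O@[X./X./XO/OO/X.] terminal -1; root [X./X./.O/OO/X.] d8

value(X./X./.O/OO/X., X) = +1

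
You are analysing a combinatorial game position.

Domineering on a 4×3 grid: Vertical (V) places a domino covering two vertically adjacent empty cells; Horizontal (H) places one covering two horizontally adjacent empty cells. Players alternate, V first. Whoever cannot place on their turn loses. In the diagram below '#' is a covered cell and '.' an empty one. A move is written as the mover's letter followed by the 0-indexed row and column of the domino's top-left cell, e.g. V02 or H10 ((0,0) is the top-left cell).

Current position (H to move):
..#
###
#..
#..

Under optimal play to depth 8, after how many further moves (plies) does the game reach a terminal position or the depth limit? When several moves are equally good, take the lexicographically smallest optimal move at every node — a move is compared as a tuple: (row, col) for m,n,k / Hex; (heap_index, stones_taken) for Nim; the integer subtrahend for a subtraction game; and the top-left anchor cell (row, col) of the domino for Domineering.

[..#/###/#../#..] H move#1: H00:-1/###/###/#../#.., H21:+1/..#/###/###/#..*, H31:+1/..#/###/#../###
[..#/###/###/#..] end (terminal -1, V#2); searched ..#/###/#../#.. to 8

PV length from [..#/###/#../#..]: 1 ply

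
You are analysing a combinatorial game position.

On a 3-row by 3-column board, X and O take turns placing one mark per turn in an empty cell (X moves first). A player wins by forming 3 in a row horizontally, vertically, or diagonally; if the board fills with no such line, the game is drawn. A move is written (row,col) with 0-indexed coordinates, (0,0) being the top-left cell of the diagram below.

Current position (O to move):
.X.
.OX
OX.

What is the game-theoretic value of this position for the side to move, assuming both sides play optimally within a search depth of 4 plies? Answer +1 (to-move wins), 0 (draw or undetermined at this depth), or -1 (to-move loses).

[.X./.OX/OX.] O move#1: (0,0):+1/OX./.OX/OX.*, (0,2):+1/.XO/.OX/OX., (1,0):+1/.X./OOX/OX., (2,2):+1/.X./.OX/OXO
[OX./.OX/OX.] X move#2: (0,2):-1/OXX/.OX/OX.*, (1,0):-1/OX./XOX/OX., (2,2):-1/OX./.OX/OXX
[OXX/.OX/OX.] O move#3: (1,0):+1/OXX/OOX/OX.*, (2,2):+1/OXX/.OX/OXO
[OXX/OOX/OX.] end (terminal -1, X#4); searched .X./.OX/OX. to 4

value(.X./.OX/OX., O) = +1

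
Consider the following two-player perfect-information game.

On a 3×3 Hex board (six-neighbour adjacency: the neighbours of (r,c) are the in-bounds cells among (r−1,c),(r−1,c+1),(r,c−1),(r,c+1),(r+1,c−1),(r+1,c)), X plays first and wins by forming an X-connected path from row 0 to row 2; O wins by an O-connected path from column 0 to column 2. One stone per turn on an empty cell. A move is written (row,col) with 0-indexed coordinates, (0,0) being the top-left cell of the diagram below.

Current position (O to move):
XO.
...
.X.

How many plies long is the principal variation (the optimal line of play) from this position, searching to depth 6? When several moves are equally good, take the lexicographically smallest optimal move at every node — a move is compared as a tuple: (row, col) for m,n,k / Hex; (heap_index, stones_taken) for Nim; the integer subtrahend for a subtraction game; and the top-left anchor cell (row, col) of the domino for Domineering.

PV length from [XO./.../.X.]: 5 plies

ply 1, O at XO./.../.X. | (0,2)=-1→XOO/.../.X.; (1,0)=-1→XO./O../.X.; (1,1)=+1→XO./.O./.X.*; (1,2)=-1→XO./..O/.X.; (2,0)=-1→XO./.../OX.; (2,2)=-1→XO./.../.XO
ply 2, X at XO./.O./.X. | (0,2)=-1→XOX/.O./.X.*; (1,0)=-1→XO./XO./.X.; (1,2)=-1→XO./.OX/.X.; (2,0)=-1→XO./.O./XX.; (2,2)=-1→XO./.O./.XX
ply 3, O at XOX/.O./.X. | (1,0)=-1→XOX/OO./.X.; (1,2)=+1→XOX/.OO/.X.*; (2,0)=-1→XOX/.O./OX.; (2,2)=-1→XOX/.O./.XO
ply 4, X at XOX/.OO/.X. | (1,0)=-1→XOX/XOO/.X.*; (2,0)=-1→XOX/.OO/XX.; (2,2)=-1→XOX/.OO/.XX
ply 5, O at XOX/XOO/.X. | (2,0)=+1→XOX/XOO/OX.*; (2,2)=-1→XOX/XOO/.XO
ply 6: XOX/XOO/OX. is terminal -1 (X); from XO./.../.X. depth 6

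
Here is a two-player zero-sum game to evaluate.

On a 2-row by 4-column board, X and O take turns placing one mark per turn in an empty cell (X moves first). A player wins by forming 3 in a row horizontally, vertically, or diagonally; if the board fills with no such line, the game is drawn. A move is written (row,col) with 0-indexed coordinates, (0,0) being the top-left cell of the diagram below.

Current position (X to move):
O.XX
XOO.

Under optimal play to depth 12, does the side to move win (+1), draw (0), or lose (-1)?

p1 X@[O.XX/XOO.]: (0,1)[OXXX/XOO.]+1* (1,3)[O.XX/XOOX]+0
p2 O@[OXXX/XOO.] terminal -1; root [O.XX/XOO.] d12

value(O.XX/XOO., X) = +1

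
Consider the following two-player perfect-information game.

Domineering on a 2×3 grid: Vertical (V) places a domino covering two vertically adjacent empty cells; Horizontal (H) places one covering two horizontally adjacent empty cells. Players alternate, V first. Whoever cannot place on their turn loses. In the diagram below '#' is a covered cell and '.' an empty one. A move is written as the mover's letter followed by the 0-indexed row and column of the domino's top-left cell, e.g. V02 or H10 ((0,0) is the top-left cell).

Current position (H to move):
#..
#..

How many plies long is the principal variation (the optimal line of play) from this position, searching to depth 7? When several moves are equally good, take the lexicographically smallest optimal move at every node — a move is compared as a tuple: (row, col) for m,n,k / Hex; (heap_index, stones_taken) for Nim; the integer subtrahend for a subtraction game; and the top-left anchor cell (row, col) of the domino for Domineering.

ply 1, H at #../#.. | H01=+1→###/#..*; H11=+1→#../###
ply 2: ###/#.. is terminal -1 (V); from #../#.. depth 7

PV length from [#../#..]: 1 ply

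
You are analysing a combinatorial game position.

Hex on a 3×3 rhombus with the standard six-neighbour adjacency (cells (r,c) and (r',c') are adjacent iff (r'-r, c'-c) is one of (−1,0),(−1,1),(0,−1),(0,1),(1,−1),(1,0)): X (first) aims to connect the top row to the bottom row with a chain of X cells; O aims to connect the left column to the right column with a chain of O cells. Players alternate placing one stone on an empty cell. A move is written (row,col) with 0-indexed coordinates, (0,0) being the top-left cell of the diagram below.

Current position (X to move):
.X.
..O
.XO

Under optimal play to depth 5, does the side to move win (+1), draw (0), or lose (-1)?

value(.X./..O/.XO, X) = +1

[.X./..O/.XO] X move#1: (0,0):-1/XX./..O/.XO, (0,2):-1/.XX/..O/.XO, (1,0):+1/.X./X.O/.XO*, (1,1):+1/.X./.XO/.XO, (2,0):+1/.X./..O/XXO
[.X./X.O/.XO] O move#2: (0,0):-1/OX./X.O/.XO*, (0,2):-1/.XO/X.O/.XO, (1,1):-1/.X./XOO/.XO, (2,0):-1/.X./X.O/OXO
[OX./X.O/.XO] X move#3: (0,2):+1/OXX/X.O/.XO*, (1,1):+1/OX./XXO/.XO, (2,0):+1/OX./X.O/XXO
[OXX/X.O/.XO] O move#4: (1,1):-1/OXX/XOO/.XO*, (2,0):-1/OXX/X.O/OXO
[OXX/XOO/.XO] X move#5: (2,0):+1/OXX/XOO/XXO*
[OXX/XOO/XXO] end (terminal -1, O#6); searched .X./..O/.XO to 5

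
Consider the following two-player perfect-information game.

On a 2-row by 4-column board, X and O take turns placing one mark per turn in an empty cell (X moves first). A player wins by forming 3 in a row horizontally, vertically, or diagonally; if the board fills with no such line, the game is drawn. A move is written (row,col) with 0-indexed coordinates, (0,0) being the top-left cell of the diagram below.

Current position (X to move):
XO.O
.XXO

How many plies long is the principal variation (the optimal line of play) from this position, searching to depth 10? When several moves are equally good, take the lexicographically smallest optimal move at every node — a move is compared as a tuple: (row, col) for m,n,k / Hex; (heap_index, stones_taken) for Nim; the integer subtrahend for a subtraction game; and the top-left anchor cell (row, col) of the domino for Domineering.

ply 1, X at XO.O/.XXO | (0,2)=+0→XOXO/.XXO; (1,0)=+1→XO.O/XXXO*
ply 2: XO.O/XXXO is terminal -1 (O); from XO.O/.XXO depth 10

PV length from [XO.O/.XXO]: 1 ply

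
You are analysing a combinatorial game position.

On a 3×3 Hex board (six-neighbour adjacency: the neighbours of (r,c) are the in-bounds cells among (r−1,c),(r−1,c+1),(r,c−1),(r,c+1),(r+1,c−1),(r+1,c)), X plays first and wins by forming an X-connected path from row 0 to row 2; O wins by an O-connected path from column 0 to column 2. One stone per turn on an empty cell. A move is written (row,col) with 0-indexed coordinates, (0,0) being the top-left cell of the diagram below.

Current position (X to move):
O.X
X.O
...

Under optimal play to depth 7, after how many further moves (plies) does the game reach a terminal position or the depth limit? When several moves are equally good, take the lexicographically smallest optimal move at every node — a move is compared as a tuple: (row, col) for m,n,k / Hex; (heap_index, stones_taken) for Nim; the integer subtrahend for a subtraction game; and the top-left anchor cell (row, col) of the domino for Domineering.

PV length from [O.X/X.O/...]: 3 plies

[O.X/X.O/...] X move#1: (0,1):-1/OXX/X.O/..., (1,1):+1/O.X/XXO/...*, (2,0):+1/O.X/X.O/X.., (2,1):-1/O.X/X.O/.X., (2,2):-1/O.X/X.O/..X
[O.X/XXO/...] O move#2: (0,1):-1/OOX/XXO/...*, (2,0):-1/O.X/XXO/O.., (2,1):-1/O.X/XXO/.O., (2,2):-1/O.X/XXO/..O
[OOX/XXO/...] X move#3: (2,0):+1/OOX/XXO/X..*, (2,1):+1/OOX/XXO/.X., (2,2):+1/OOX/XXO/..X
[OOX/XXO/X..] end (terminal -1, O#4); searched O.X/X.O/... to 7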